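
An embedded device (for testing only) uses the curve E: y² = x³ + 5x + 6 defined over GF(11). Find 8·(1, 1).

Write G = (1, 1).
Double-and-add on 8 = (1000)₂. Start with G = (1, 1) for the leading 1-bit.
double: tangent at (1, 1): λ = (3·1² + 5)/(2·1) ≡ 8/2. 2⁻¹ ≡ 6 (mod 11) since 2·6 = 12 ≡ 1, so λ ≡ 8·6 ≡ 4.
  x = λ² - 1 - 1 = 16 - 2 ≡ 3; y = λ·(1 - 3) - 1 ≡ 2. → (3, 2)
double: tangent at (3, 2): λ = (3·3² + 5)/(2·2) ≡ 10/4. 4⁻¹ ≡ 3 (mod 11), so λ ≡ 10·3 ≡ 8.
  x = λ² - 3 - 3 = 64 - 6 ≡ 3; y = λ·(3 - 3) - 2 ≡ 9. → (3, 9)
double: tangent at (3, 9): λ = (3·3² + 5)/(2·9) ≡ 10/7. 7⁻¹ ≡ 8 (mod 11), so λ ≡ 10·8 ≡ 3.
  x = λ² - 3 - 3 = 9 - 6 ≡ 3; y = λ·(3 - 3) - 9 ≡ 2. → (3, 2)

(3, 2)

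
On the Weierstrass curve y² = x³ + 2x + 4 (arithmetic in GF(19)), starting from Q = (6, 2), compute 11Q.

Double-and-add on 11 = (1011)₂. Start with Q = (6, 2) for the leading 1-bit.
double: tangent at (6, 2): λ = (3·6² + 2)/(2·2) ≡ 15/4. 4⁻¹ ≡ 5 (mod 19), so λ ≡ 15·5 ≡ 18.
  x = λ² - 6 - 6 = 324 - 12 ≡ 8; y = λ·(6 - 8) - 2 ≡ 0. → (8, 0)
double: (8, 0) + (8, 0): same x and y₁ ≡ -y₂, so the sum is O.
add Q: O + (6, 2) = (6, 2) (identity).
double: tangent at (6, 2): λ = (3·6² + 2)/(2·2) ≡ 15/4. 4⁻¹ ≡ 5 (mod 19) since 4·5 = 20 ≡ 1, so λ ≡ 15·5 ≡ 18.
  x = λ² - 6 - 6 = 324 - 12 ≡ 8; y = λ·(6 - 8) - 2 ≡ 0. → (8, 0)
add Q: (8, 0) + (6, 2). λ = (2 - 0)/(6 - 8) ≡ 2/17 mod 19. 17⁻¹ ≡ 9 (mod 19), so λ ≡ 18.
  x = λ² - 8 - 6 = 324 - 14 ≡ 6; y = λ·(8 - 6) - 0 ≡ 17. → (6, 17)

(6, 17)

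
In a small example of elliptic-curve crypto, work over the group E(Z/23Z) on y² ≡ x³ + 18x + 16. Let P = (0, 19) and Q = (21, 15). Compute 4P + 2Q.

(19, 15)

First 4P:
Double-and-add on 4 = (100)₂. Start with P = (0, 19) for the leading 1-bit.
double: tangent at (0, 19): λ = (3·0² + 18)/(2·19) ≡ 18/15. 15⁻¹ ≡ 20 (mod 23), so λ ≡ 18·20 ≡ 15.
  x = λ² - 0 - 0 = 225 - 0 ≡ 18; y = λ·(0 - 18) - 19 ≡ 10. → (18, 10)
double: tangent at (18, 10): λ = (3·18² + 18)/(2·10) ≡ 1/20. 20⁻¹ ≡ 15 (mod 23) since 20·15 = 300 ≡ 1, so λ ≡ 1·15 ≡ 15.
  x = λ² - 18 - 18 = 225 - 36 ≡ 5; y = λ·(18 - 5) - 10 ≡ 1. → (5, 1)
4P = (5, 1).
Next 2Q:
Repeated addition: build up to 2Q.
2Q: tangent at (21, 15): λ = (3·21² + 18)/(2·15) ≡ 7/7. 7⁻¹ ≡ 10 (mod 23) since 7·10 = 70 ≡ 1, so λ ≡ 7·10 ≡ 1.
  x = λ² - 21 - 21 = 1 - 42 ≡ 5; y = λ·(21 - 5) - 15 ≡ 1. → (5, 1)
2Q = (5, 1).
Finally 4P + 2Q:
tangent at (5, 1): λ = (3·5² + 18)/(2·1) ≡ 1/2. 2⁻¹ ≡ 12 (mod 23), so λ ≡ 1·12 ≡ 12.
  x = λ² - 5 - 5 = 144 - 10 ≡ 19; y = λ·(5 - 19) - 1 ≡ 15. → (19, 15)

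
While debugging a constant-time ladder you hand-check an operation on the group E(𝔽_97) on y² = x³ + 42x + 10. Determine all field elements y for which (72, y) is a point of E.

x³ + 42x + 10 = 376282 ≡ 19 (mod 97).
19 is a non-residue mod 97; no y exists.

none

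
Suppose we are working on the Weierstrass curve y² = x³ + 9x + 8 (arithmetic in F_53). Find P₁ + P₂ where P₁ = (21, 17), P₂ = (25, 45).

(3, 3)

(21, 17) + (25, 45). λ = (45 - 17)/(25 - 21) ≡ 28/4 mod 53. 4⁻¹ ≡ 40 (mod 53) since 4·40 = 160 ≡ 1, so λ ≡ 7.
  x = λ² - 21 - 25 = 49 - 46 ≡ 3; y = λ·(21 - 3) - 17 ≡ 3. → (3, 3)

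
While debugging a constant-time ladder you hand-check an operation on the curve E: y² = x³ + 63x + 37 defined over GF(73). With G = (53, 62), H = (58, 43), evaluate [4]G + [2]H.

First 4G:
Repeated addition: build up to 4G.
2G: tangent at (53, 62): λ = (3·53² + 63)/(2·62) ≡ 22/51. 51⁻¹ ≡ 63 (mod 73) since 51·63 = 3213 ≡ 1, so λ ≡ 22·63 ≡ 72.
  x = λ² - 53 - 53 = 5184 - 106 ≡ 41; y = λ·(53 - 41) - 62 ≡ 72. → (41, 72)
3G: (41, 72) + (53, 62). λ = (62 - 72)/(53 - 41) ≡ 63/12 mod 73. 12⁻¹ ≡ 67 (mod 73), so λ ≡ 60.
  x = λ² - 41 - 53 = 3600 - 94 ≡ 2; y = λ·(41 - 2) - 72 ≡ 5. → (2, 5)
4G: (2, 5) + (53, 62). λ = (62 - 5)/(53 - 2) ≡ 57/51 mod 73. 51⁻¹ ≡ 63 (mod 73), so λ ≡ 14.
  x = λ² - 2 - 53 = 196 - 55 ≡ 68; y = λ·(2 - 68) - 5 ≡ 20. → (68, 20)
4G = (68, 20).
Next 2H:
Repeated addition: build up to 2H.
2H: tangent at (58, 43): λ = (3·58² + 63)/(2·43) ≡ 8/13. 13⁻¹ ≡ 45 (mod 73), so λ ≡ 8·45 ≡ 68.
  x = λ² - 58 - 58 = 4624 - 116 ≡ 55; y = λ·(58 - 55) - 43 ≡ 15. → (55, 15)
2H = (55, 15).
Finally 4G + 2H:
(68, 20) + (55, 15). λ = (15 - 20)/(55 - 68) ≡ 68/60 mod 73. 60⁻¹ ≡ 28 (mod 73), so λ ≡ 6.
  x = λ² - 68 - 55 = 36 - 123 ≡ 59; y = λ·(68 - 59) - 20 ≡ 34. → (59, 34)

(59, 34)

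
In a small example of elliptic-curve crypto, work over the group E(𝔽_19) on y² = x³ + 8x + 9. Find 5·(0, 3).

Write P = (0, 3).
Double-and-add on 5 = (101)₂. Start with P = (0, 3) for the leading 1-bit.
double: tangent at (0, 3): λ = (3·0² + 8)/(2·3) ≡ 8/6. 6⁻¹ ≡ 16 (mod 19), so λ ≡ 8·16 ≡ 14.
  x = λ² - 0 - 0 = 196 - 0 ≡ 6; y = λ·(0 - 6) - 3 ≡ 8. → (6, 8)
double: tangent at (6, 8): λ = (3·6² + 8)/(2·8) ≡ 2/16. 16⁻¹ ≡ 6 (mod 19) since 16·6 = 96 ≡ 1, so λ ≡ 2·6 ≡ 12.
  x = λ² - 6 - 6 = 144 - 12 ≡ 18; y = λ·(6 - 18) - 8 ≡ 0. → (18, 0)
add P: (18, 0) + (0, 3). λ = (3 - 0)/(0 - 18) ≡ 3/1 mod 19. 1⁻¹ ≡ 1 (mod 19) since 1·1 = 1 ≡ 1, so λ ≡ 3.
  x = λ² - 18 - 0 = 9 - 18 ≡ 10; y = λ·(18 - 10) - 0 ≡ 5. → (10, 5)

(10, 5)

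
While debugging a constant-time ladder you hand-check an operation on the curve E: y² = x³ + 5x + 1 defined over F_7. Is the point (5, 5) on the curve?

yes

y² = 5² ≡ 4; x³ + 5x + 1 = 151 ≡ 4 (mod 7). 4 = 4.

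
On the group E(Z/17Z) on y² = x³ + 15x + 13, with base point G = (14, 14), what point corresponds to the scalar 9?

(8, 13)

Repeated addition: build up to 9G.
2G: tangent at (14, 14): λ = (3·14² + 15)/(2·14) ≡ 8/11. 11⁻¹ ≡ 14 (mod 17), so λ ≡ 8·14 ≡ 10.
  x = λ² - 14 - 14 = 100 - 28 ≡ 4; y = λ·(14 - 4) - 14 ≡ 1. → (4, 1)
3G: (4, 1) + (14, 14). λ = (14 - 1)/(14 - 4) ≡ 13/10 mod 17. 10⁻¹ ≡ 12 (mod 17), so λ ≡ 3.
  x = λ² - 4 - 14 = 9 - 18 ≡ 8; y = λ·(4 - 8) - 1 ≡ 4. → (8, 4)
4G: (8, 4) + (14, 14). λ = (14 - 4)/(14 - 8) ≡ 10/6 mod 17. 6⁻¹ ≡ 3 (mod 17), so λ ≡ 13.
  x = λ² - 8 - 14 = 169 - 22 ≡ 11; y = λ·(8 - 11) - 4 ≡ 8. → (11, 8)
5G: (11, 8) + (14, 14). λ = (14 - 8)/(14 - 11) ≡ 6/3 mod 17. 3⁻¹ ≡ 6 (mod 17), so λ ≡ 2.
  x = λ² - 11 - 14 = 4 - 25 ≡ 13; y = λ·(11 - 13) - 8 ≡ 5. → (13, 5)
6G: (13, 5) + (14, 14). λ = (14 - 5)/(14 - 13) ≡ 9/1 mod 17. 1⁻¹ ≡ 1 (mod 17), so λ ≡ 9.
  x = λ² - 13 - 14 = 81 - 27 ≡ 3; y = λ·(13 - 3) - 5 ≡ 0. → (3, 0)
7G: (3, 0) + (14, 14). λ = (14 - 0)/(14 - 3) ≡ 14/11 mod 17. 11⁻¹ ≡ 14 (mod 17), so λ ≡ 9.
  x = λ² - 3 - 14 = 81 - 17 ≡ 13; y = λ·(3 - 13) - 0 ≡ 12. → (13, 12)
8G: (13, 12) + (14, 14). λ = (14 - 12)/(14 - 13) ≡ 2/1 mod 17. 1⁻¹ ≡ 1 (mod 17), so λ ≡ 2.
  x = λ² - 13 - 14 = 4 - 27 ≡ 11; y = λ·(13 - 11) - 12 ≡ 9. → (11, 9)
9G: (11, 9) + (14, 14). λ = (14 - 9)/(14 - 11) ≡ 5/3 mod 17. 3⁻¹ ≡ 6 (mod 17), so λ ≡ 13.
  x = λ² - 11 - 14 = 169 - 25 ≡ 8; y = λ·(11 - 8) - 9 ≡ 13. → (8, 13)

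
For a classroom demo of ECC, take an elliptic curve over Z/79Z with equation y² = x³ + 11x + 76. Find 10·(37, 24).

Write P = (37, 24).
Repeated addition: build up to 10P.
2P: tangent at (37, 24): λ = (3·37² + 11)/(2·24) ≡ 10/48. 48⁻¹ ≡ 28 (mod 79), so λ ≡ 10·28 ≡ 43.
  x = λ² - 37 - 37 = 1849 - 74 ≡ 37; y = λ·(37 - 37) - 24 ≡ 55. → (37, 55)
3P: (37, 55) + (37, 24): same x and y₁ ≡ -y₂, so the sum is ∞.
4P: ∞ + (37, 24) = (37, 24) (identity).
5P: tangent at (37, 24): λ = (3·37² + 11)/(2·24) ≡ 10/48. 48⁻¹ ≡ 28 (mod 79) since 48·28 = 1344 ≡ 1, so λ ≡ 10·28 ≡ 43.
  x = λ² - 37 - 37 = 1849 - 74 ≡ 37; y = λ·(37 - 37) - 24 ≡ 55. → (37, 55)
6P: (37, 55) + (37, 24): same x and y₁ ≡ -y₂, so the sum is ∞.
7P: ∞ + (37, 24) = (37, 24) (identity).
8P: tangent at (37, 24): λ = (3·37² + 11)/(2·24) ≡ 10/48. 48⁻¹ ≡ 28 (mod 79) since 48·28 = 1344 ≡ 1, so λ ≡ 10·28 ≡ 43.
  x = λ² - 37 - 37 = 1849 - 74 ≡ 37; y = λ·(37 - 37) - 24 ≡ 55. → (37, 55)
9P: (37, 55) + (37, 24): same x and y₁ ≡ -y₂, so the sum is ∞.
10P: ∞ + (37, 24) = (37, 24) (identity).

(37, 24)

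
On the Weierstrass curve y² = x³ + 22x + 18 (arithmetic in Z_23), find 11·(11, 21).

Write P = (11, 21).
Double-and-add on 11 = (1011)₂. Start with P = (11, 21) for the leading 1-bit.
double: tangent at (11, 21): λ = (3·11² + 22)/(2·21) ≡ 17/19. 19⁻¹ ≡ 17 (mod 23) since 19·17 = 323 ≡ 1, so λ ≡ 17·17 ≡ 13.
  x = λ² - 11 - 11 = 169 - 22 ≡ 9; y = λ·(11 - 9) - 21 ≡ 5. → (9, 5)
double: tangent at (9, 5): λ = (3·9² + 22)/(2·5) ≡ 12/10. 10⁻¹ ≡ 7 (mod 23), so λ ≡ 12·7 ≡ 15.
  x = λ² - 9 - 9 = 225 - 18 ≡ 0; y = λ·(9 - 0) - 5 ≡ 15. → (0, 15)
add P: (0, 15) + (11, 21). λ = (21 - 15)/(11 - 0) ≡ 6/11 mod 23. 11⁻¹ ≡ 21 (mod 23), so λ ≡ 11.
  x = λ² - 0 - 11 = 121 - 11 ≡ 18; y = λ·(0 - 18) - 15 ≡ 17. → (18, 17)
double: tangent at (18, 17): λ = (3·18² + 22)/(2·17) ≡ 5/11. 11⁻¹ ≡ 21 (mod 23) since 11·21 = 231 ≡ 1, so λ ≡ 5·21 ≡ 13.
  x = λ² - 18 - 18 = 169 - 36 ≡ 18; y = λ·(18 - 18) - 17 ≡ 6. → (18, 6)
add P: (18, 6) + (11, 21). λ = (21 - 6)/(11 - 18) ≡ 15/16 mod 23. 16⁻¹ ≡ 13 (mod 23), so λ ≡ 11.
  x = λ² - 18 - 11 = 121 - 29 ≡ 0; y = λ·(18 - 0) - 6 ≡ 8. → (0, 8)

(0, 8)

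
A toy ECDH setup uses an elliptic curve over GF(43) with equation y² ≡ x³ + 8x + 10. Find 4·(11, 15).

Write Q = (11, 15).
Repeated addition: build up to 4Q.
2Q: tangent at (11, 15): λ = (3·11² + 8)/(2·15) ≡ 27/30. 30⁻¹ ≡ 33 (mod 43) since 30·33 = 990 ≡ 1, so λ ≡ 27·33 ≡ 31.
  x = λ² - 11 - 11 = 961 - 22 ≡ 36; y = λ·(11 - 36) - 15 ≡ 27. → (36, 27)
3Q: (36, 27) + (11, 15). λ = (15 - 27)/(11 - 36) ≡ 31/18 mod 43. 18⁻¹ ≡ 12 (mod 43), so λ ≡ 28.
  x = λ² - 36 - 11 = 784 - 47 ≡ 6; y = λ·(36 - 6) - 27 ≡ 39. → (6, 39)
4Q: (6, 39) + (11, 15). λ = (15 - 39)/(11 - 6) ≡ 19/5 mod 43. 5⁻¹ ≡ 26 (mod 43), so λ ≡ 21.
  x = λ² - 6 - 11 = 441 - 17 ≡ 37; y = λ·(6 - 37) - 39 ≡ 41. → (37, 41)

(37, 41)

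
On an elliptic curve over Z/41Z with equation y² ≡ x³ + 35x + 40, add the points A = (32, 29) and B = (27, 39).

(32, 29) + (27, 39). λ = (39 - 29)/(27 - 32) ≡ 10/36 mod 41. 36⁻¹ ≡ 8 (mod 41), so λ ≡ 39.
  x = λ² - 32 - 27 = 1521 - 59 ≡ 27; y = λ·(32 - 27) - 29 ≡ 2. → (27, 2)

(27, 2)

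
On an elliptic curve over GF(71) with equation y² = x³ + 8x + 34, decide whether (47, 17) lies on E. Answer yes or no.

y² = 17² ≡ 5; x³ + 8x + 34 = 104233 ≡ 5 (mod 71). 5 = 5.

yes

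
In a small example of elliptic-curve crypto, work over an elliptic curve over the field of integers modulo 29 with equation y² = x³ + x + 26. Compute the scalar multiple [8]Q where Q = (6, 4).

(21, 17)

Double-and-add on 8 = (1000)₂. Start with Q = (6, 4) for the leading 1-bit.
double: tangent at (6, 4): λ = (3·6² + 1)/(2·4) ≡ 22/8. 8⁻¹ ≡ 11 (mod 29) since 8·11 = 88 ≡ 1, so λ ≡ 22·11 ≡ 10.
  x = λ² - 6 - 6 = 100 - 12 ≡ 1; y = λ·(6 - 1) - 4 ≡ 17. → (1, 17)
double: tangent at (1, 17): λ = (3·1² + 1)/(2·17) ≡ 4/5. 5⁻¹ ≡ 6 (mod 29) since 5·6 = 30 ≡ 1, so λ ≡ 4·6 ≡ 24.
  x = λ² - 1 - 1 = 576 - 2 ≡ 23; y = λ·(1 - 23) - 17 ≡ 6. → (23, 6)
double: tangent at (23, 6): λ = (3·23² + 1)/(2·6) ≡ 22/12. 12⁻¹ ≡ 17 (mod 29), so λ ≡ 22·17 ≡ 26.
  x = λ² - 23 - 23 = 676 - 46 ≡ 21; y = λ·(23 - 21) - 6 ≡ 17. → (21, 17)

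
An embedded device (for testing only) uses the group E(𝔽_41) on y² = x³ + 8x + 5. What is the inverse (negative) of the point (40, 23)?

(40, 18)

-(40, 23) = (40, -23 mod 41) = (40, 18).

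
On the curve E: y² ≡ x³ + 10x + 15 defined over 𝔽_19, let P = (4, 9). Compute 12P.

Repeated addition: build up to 12P.
2P: tangent at (4, 9): λ = (3·4² + 10)/(2·9) ≡ 1/18. 18⁻¹ ≡ 18 (mod 19), so λ ≡ 1·18 ≡ 18.
  x = λ² - 4 - 4 = 324 - 8 ≡ 12; y = λ·(4 - 12) - 9 ≡ 18. → (12, 18)
3P: (12, 18) + (4, 9). λ = (9 - 18)/(4 - 12) ≡ 10/11 mod 19. 11⁻¹ ≡ 7 (mod 19) since 11·7 = 77 ≡ 1, so λ ≡ 13.
  x = λ² - 12 - 4 = 169 - 16 ≡ 1; y = λ·(12 - 1) - 18 ≡ 11. → (1, 11)
4P: (1, 11) + (4, 9). λ = (9 - 11)/(4 - 1) ≡ 17/3 mod 19. 3⁻¹ ≡ 13 (mod 19) since 3·13 = 39 ≡ 1, so λ ≡ 12.
  x = λ² - 1 - 4 = 144 - 5 ≡ 6; y = λ·(1 - 6) - 11 ≡ 5. → (6, 5)
5P: (6, 5) + (4, 9). λ = (9 - 5)/(4 - 6) ≡ 4/17 mod 19. 17⁻¹ ≡ 9 (mod 19), so λ ≡ 17.
  x = λ² - 6 - 4 = 289 - 10 ≡ 13; y = λ·(6 - 13) - 5 ≡ 9. → (13, 9)
6P: (13, 9) + (4, 9). λ = (9 - 9)/(4 - 13) ≡ 0/10 mod 19. 10⁻¹ ≡ 2 (mod 19), so λ ≡ 0.
  x = λ² - 13 - 4 = 0 - 17 ≡ 2; y = λ·(13 - 2) - 9 ≡ 10. → (2, 10)
7P: (2, 10) + (4, 9). λ = (9 - 10)/(4 - 2) ≡ 18/2 mod 19. 2⁻¹ ≡ 10 (mod 19), so λ ≡ 9.
  x = λ² - 2 - 4 = 81 - 6 ≡ 18; y = λ·(2 - 18) - 10 ≡ 17. → (18, 17)
8P: (18, 17) + (4, 9). λ = (9 - 17)/(4 - 18) ≡ 11/5 mod 19. 5⁻¹ ≡ 4 (mod 19), so λ ≡ 6.
  x = λ² - 18 - 4 = 36 - 22 ≡ 14; y = λ·(18 - 14) - 17 ≡ 7. → (14, 7)
9P: (14, 7) + (4, 9). λ = (9 - 7)/(4 - 14) ≡ 2/9 mod 19. 9⁻¹ ≡ 17 (mod 19), so λ ≡ 15.
  x = λ² - 14 - 4 = 225 - 18 ≡ 17; y = λ·(14 - 17) - 7 ≡ 5. → (17, 5)
10P: (17, 5) + (4, 9). λ = (9 - 5)/(4 - 17) ≡ 4/6 mod 19. 6⁻¹ ≡ 16 (mod 19), so λ ≡ 7.
  x = λ² - 17 - 4 = 49 - 21 ≡ 9; y = λ·(17 - 9) - 5 ≡ 13. → (9, 13)
11P: (9, 13) + (4, 9). λ = (9 - 13)/(4 - 9) ≡ 15/14 mod 19. 14⁻¹ ≡ 15 (mod 19), so λ ≡ 16.
  x = λ² - 9 - 4 = 256 - 13 ≡ 15; y = λ·(9 - 15) - 13 ≡ 5. → (15, 5)
12P: (15, 5) + (4, 9). λ = (9 - 5)/(4 - 15) ≡ 4/8 mod 19. 8⁻¹ ≡ 12 (mod 19) since 8·12 = 96 ≡ 1, so λ ≡ 10.
  x = λ² - 15 - 4 = 100 - 19 ≡ 5; y = λ·(15 - 5) - 5 ≡ 0. → (5, 0)

(5, 0)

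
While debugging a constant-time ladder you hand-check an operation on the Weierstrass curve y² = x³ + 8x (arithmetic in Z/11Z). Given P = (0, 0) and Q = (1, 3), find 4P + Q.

First 4P:
Double-and-add on 4 = (100)₂. Start with P = (0, 0) for the leading 1-bit.
double: (0, 0) + (0, 0): same x and y₁ ≡ -y₂, so the sum is the point at infinity.
double: the point at infinity + the point at infinity = the point at infinity (identity).
4P = the point at infinity.
Finally 4P + Q:
the point at infinity + (1, 3) = (1, 3) (identity).

(1, 3)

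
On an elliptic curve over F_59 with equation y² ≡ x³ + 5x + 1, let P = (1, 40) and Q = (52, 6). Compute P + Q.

(1, 40) + (52, 6). λ = (6 - 40)/(52 - 1) ≡ 25/51 mod 59. 51⁻¹ ≡ 22 (mod 59), so λ ≡ 19.
  x = λ² - 1 - 52 = 361 - 53 ≡ 13; y = λ·(1 - 13) - 40 ≡ 27. → (13, 27)

(13, 27)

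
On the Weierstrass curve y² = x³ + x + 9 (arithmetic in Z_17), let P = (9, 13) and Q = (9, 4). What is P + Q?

The two points share x = 9 and their y-coordinates satisfy 13 + 4 ≡ 0 (mod 17), so they are inverses. Their sum is ∞.

O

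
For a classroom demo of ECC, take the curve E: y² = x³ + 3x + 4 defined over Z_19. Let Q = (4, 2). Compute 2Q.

(18, 0)

tangent at (4, 2): λ = (3·4² + 3)/(2·2) ≡ 13/4. 4⁻¹ ≡ 5 (mod 19), so λ ≡ 13·5 ≡ 8.
  x = λ² - 4 - 4 = 64 - 8 ≡ 18; y = λ·(4 - 18) - 2 ≡ 0. → (18, 0)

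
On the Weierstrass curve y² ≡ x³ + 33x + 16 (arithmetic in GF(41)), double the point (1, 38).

(34, 37)

tangent at (1, 38): λ = (3·1² + 33)/(2·38) ≡ 36/35. 35⁻¹ ≡ 34 (mod 41), so λ ≡ 36·34 ≡ 35.
  x = λ² - 1 - 1 = 1225 - 2 ≡ 34; y = λ·(1 - 34) - 38 ≡ 37. → (34, 37)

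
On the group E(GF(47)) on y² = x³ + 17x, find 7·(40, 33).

Write Q = (40, 33).
Double-and-add on 7 = (111)₂. Start with Q = (40, 33) for the leading 1-bit.
double: tangent at (40, 33): λ = (3·40² + 17)/(2·33) ≡ 23/19. 19⁻¹ ≡ 5 (mod 47), so λ ≡ 23·5 ≡ 21.
  x = λ² - 40 - 40 = 441 - 80 ≡ 32; y = λ·(40 - 32) - 33 ≡ 41. → (32, 41)
add Q: (32, 41) + (40, 33). λ = (33 - 41)/(40 - 32) ≡ 39/8 mod 47. 8⁻¹ ≡ 6 (mod 47), so λ ≡ 46.
  x = λ² - 32 - 40 = 2116 - 72 ≡ 23; y = λ·(32 - 23) - 41 ≡ 44. → (23, 44)
double: tangent at (23, 44): λ = (3·23² + 17)/(2·44) ≡ 6/41. 41⁻¹ ≡ 39 (mod 47), so λ ≡ 6·39 ≡ 46.
  x = λ² - 23 - 23 = 2116 - 46 ≡ 2; y = λ·(23 - 2) - 44 ≡ 29. → (2, 29)
add Q: (2, 29) + (40, 33). λ = (33 - 29)/(40 - 2) ≡ 4/38 mod 47. 38⁻¹ ≡ 26 (mod 47) since 38·26 = 988 ≡ 1, so λ ≡ 10.
  x = λ² - 2 - 40 = 100 - 42 ≡ 11; y = λ·(2 - 11) - 29 ≡ 22. → (11, 22)

(11, 22)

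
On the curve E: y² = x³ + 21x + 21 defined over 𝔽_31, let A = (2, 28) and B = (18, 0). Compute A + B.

(2, 28) + (18, 0). λ = (0 - 28)/(18 - 2) ≡ 3/16 mod 31. 16⁻¹ ≡ 2 (mod 31) since 16·2 = 32 ≡ 1, so λ ≡ 6.
  x = λ² - 2 - 18 = 36 - 20 ≡ 16; y = λ·(2 - 16) - 28 ≡ 12. → (16, 12)

(16, 12)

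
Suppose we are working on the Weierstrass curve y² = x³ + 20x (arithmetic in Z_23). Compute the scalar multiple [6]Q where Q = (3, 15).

Repeated addition: build up to 6Q.
2Q: tangent at (3, 15): λ = (3·3² + 20)/(2·15) ≡ 1/7. 7⁻¹ ≡ 10 (mod 23), so λ ≡ 1·10 ≡ 10.
  x = λ² - 3 - 3 = 100 - 6 ≡ 2; y = λ·(3 - 2) - 15 ≡ 18. → (2, 18)
3Q: (2, 18) + (3, 15). λ = (15 - 18)/(3 - 2) ≡ 20/1 mod 23. 1⁻¹ ≡ 1 (mod 23) since 1·1 = 1 ≡ 1, so λ ≡ 20.
  x = λ² - 2 - 3 = 400 - 5 ≡ 4; y = λ·(2 - 4) - 18 ≡ 11. → (4, 11)
4Q: (4, 11) + (3, 15). λ = (15 - 11)/(3 - 4) ≡ 4/22 mod 23. 22⁻¹ ≡ 22 (mod 23), so λ ≡ 19.
  x = λ² - 4 - 3 = 361 - 7 ≡ 9; y = λ·(4 - 9) - 11 ≡ 9. → (9, 9)
5Q: (9, 9) + (3, 15). λ = (15 - 9)/(3 - 9) ≡ 6/17 mod 23. 17⁻¹ ≡ 19 (mod 23), so λ ≡ 22.
  x = λ² - 9 - 3 = 484 - 12 ≡ 12; y = λ·(9 - 12) - 9 ≡ 17. → (12, 17)
6Q: (12, 17) + (3, 15). λ = (15 - 17)/(3 - 12) ≡ 21/14 mod 23. 14⁻¹ ≡ 5 (mod 23) since 14·5 = 70 ≡ 1, so λ ≡ 13.
  x = λ² - 12 - 3 = 169 - 15 ≡ 16; y = λ·(12 - 16) - 17 ≡ 0. → (16, 0)

(16, 0)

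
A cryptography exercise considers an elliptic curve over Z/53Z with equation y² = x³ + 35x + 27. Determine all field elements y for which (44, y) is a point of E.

x³ + 35x + 27 = 86751 ≡ 43 (mod 53).
Square roots of 43 mod 53: 19 and 34 (since 19² = 361 ≡ 43).

19, 34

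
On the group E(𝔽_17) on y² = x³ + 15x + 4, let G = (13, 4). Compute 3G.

Repeated addition: build up to 3G.
2G: tangent at (13, 4): λ = (3·13² + 15)/(2·4) ≡ 12/8. 8⁻¹ ≡ 15 (mod 17), so λ ≡ 12·15 ≡ 10.
  x = λ² - 13 - 13 = 100 - 26 ≡ 6; y = λ·(13 - 6) - 4 ≡ 15. → (6, 15)
3G: (6, 15) + (13, 4). λ = (4 - 15)/(13 - 6) ≡ 6/7 mod 17. 7⁻¹ ≡ 5 (mod 17) since 7·5 = 35 ≡ 1, so λ ≡ 13.
  x = λ² - 6 - 13 = 169 - 19 ≡ 14; y = λ·(6 - 14) - 15 ≡ 0. → (14, 0)

(14, 0)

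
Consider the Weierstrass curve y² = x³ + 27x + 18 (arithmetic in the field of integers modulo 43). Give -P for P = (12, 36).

-(12, 36) = (12, -36 mod 43) = (12, 7).

(12, 7)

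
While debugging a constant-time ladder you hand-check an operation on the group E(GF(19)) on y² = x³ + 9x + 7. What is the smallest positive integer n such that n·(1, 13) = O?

8

2P: tangent at (1, 13): λ = (3·1² + 9)/(2·13) ≡ 12/7. 7⁻¹ ≡ 11 (mod 19), so λ ≡ 12·11 ≡ 18.
  x = λ² - 1 - 1 = 324 - 2 ≡ 18; y = λ·(1 - 18) - 13 ≡ 4. → (18, 4)
3P: (18, 4) + (1, 13). λ = (13 - 4)/(1 - 18) ≡ 9/2 mod 19. 2⁻¹ ≡ 10 (mod 19) since 2·10 = 20 ≡ 1, so λ ≡ 14.
  x = λ² - 18 - 1 = 196 - 19 ≡ 6; y = λ·(18 - 6) - 4 ≡ 12. → (6, 12)
4P: (6, 12) + (1, 13). λ = (13 - 12)/(1 - 6) ≡ 1/14 mod 19. 14⁻¹ ≡ 15 (mod 19), so λ ≡ 15.
  x = λ² - 6 - 1 = 225 - 7 ≡ 9; y = λ·(6 - 9) - 12 ≡ 0. → (9, 0)
5P: (9, 0) + (1, 13). λ = (13 - 0)/(1 - 9) ≡ 13/11 mod 19. 11⁻¹ ≡ 7 (mod 19), so λ ≡ 15.
  x = λ² - 9 - 1 = 225 - 10 ≡ 6; y = λ·(9 - 6) - 0 ≡ 7. → (6, 7)
6P: (6, 7) + (1, 13). λ = (13 - 7)/(1 - 6) ≡ 6/14 mod 19. 14⁻¹ ≡ 15 (mod 19), so λ ≡ 14.
  x = λ² - 6 - 1 = 196 - 7 ≡ 18; y = λ·(6 - 18) - 7 ≡ 15. → (18, 15)
7P: (18, 15) + (1, 13). λ = (13 - 15)/(1 - 18) ≡ 17/2 mod 19. 2⁻¹ ≡ 10 (mod 19) since 2·10 = 20 ≡ 1, so λ ≡ 18.
  x = λ² - 18 - 1 = 324 - 19 ≡ 1; y = λ·(18 - 1) - 15 ≡ 6. → (1, 6)
8P: (1, 6) + (1, 13): same x and y₁ ≡ -y₂, so the sum is O.
8P = O, so the order is 8.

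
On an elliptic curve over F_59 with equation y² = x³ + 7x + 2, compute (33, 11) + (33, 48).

The two points share x = 33 and their y-coordinates satisfy 11 + 48 ≡ 0 (mod 59), so they are inverses. Their sum is 𝒪.

O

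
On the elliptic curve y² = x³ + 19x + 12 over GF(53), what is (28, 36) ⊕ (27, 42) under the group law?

(34, 0)

(28, 36) + (27, 42). λ = (42 - 36)/(27 - 28) ≡ 6/52 mod 53. 52⁻¹ ≡ 52 (mod 53), so λ ≡ 47.
  x = λ² - 28 - 27 = 2209 - 55 ≡ 34; y = λ·(28 - 34) - 36 ≡ 0. → (34, 0)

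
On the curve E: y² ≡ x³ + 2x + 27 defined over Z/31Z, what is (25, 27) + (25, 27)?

tangent at (25, 27): λ = (3·25² + 2)/(2·27) ≡ 17/23. 23⁻¹ ≡ 27 (mod 31), so λ ≡ 17·27 ≡ 25.
  x = λ² - 25 - 25 = 625 - 50 ≡ 17; y = λ·(25 - 17) - 27 ≡ 18. → (17, 18)

(17, 18)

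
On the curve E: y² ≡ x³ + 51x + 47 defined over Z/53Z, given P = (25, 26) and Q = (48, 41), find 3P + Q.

(37, 45)

First 3P:
Repeated addition: build up to 3P.
2P: tangent at (25, 26): λ = (3·25² + 51)/(2·26) ≡ 18/52. 52⁻¹ ≡ 52 (mod 53) since 52·52 = 2704 ≡ 1, so λ ≡ 18·52 ≡ 35.
  x = λ² - 25 - 25 = 1225 - 50 ≡ 9; y = λ·(25 - 9) - 26 ≡ 4. → (9, 4)
3P: (9, 4) + (25, 26). λ = (26 - 4)/(25 - 9) ≡ 22/16 mod 53. 16⁻¹ ≡ 10 (mod 53), so λ ≡ 8.
  x = λ² - 9 - 25 = 64 - 34 ≡ 30; y = λ·(9 - 30) - 4 ≡ 40. → (30, 40)
3P = (30, 40).
Finally 3P + Q:
(30, 40) + (48, 41). λ = (41 - 40)/(48 - 30) ≡ 1/18 mod 53. 18⁻¹ ≡ 3 (mod 53) since 18·3 = 54 ≡ 1, so λ ≡ 3.
  x = λ² - 30 - 48 = 9 - 78 ≡ 37; y = λ·(30 - 37) - 40 ≡ 45. → (37, 45)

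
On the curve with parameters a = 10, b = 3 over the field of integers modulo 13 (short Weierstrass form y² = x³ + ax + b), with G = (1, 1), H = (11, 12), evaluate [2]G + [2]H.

(4, 4)

First 2G:
Repeated addition: build up to 2G.
2G: tangent at (1, 1): λ = (3·1² + 10)/(2·1) ≡ 0/2. 2⁻¹ ≡ 7 (mod 13), so λ ≡ 0·7 ≡ 0.
  x = λ² - 1 - 1 = 0 - 2 ≡ 11; y = λ·(1 - 11) - 1 ≡ 12. → (11, 12)
2G = (11, 12).
Next 2H:
Repeated addition: build up to 2H.
2H: tangent at (11, 12): λ = (3·11² + 10)/(2·12) ≡ 9/11. 11⁻¹ ≡ 6 (mod 13) since 11·6 = 66 ≡ 1, so λ ≡ 9·6 ≡ 2.
  x = λ² - 11 - 11 = 4 - 22 ≡ 8; y = λ·(11 - 8) - 12 ≡ 7. → (8, 7)
2H = (8, 7).
Finally 2G + 2H:
(11, 12) + (8, 7). λ = (7 - 12)/(8 - 11) ≡ 8/10 mod 13. 10⁻¹ ≡ 4 (mod 13), so λ ≡ 6.
  x = λ² - 11 - 8 = 36 - 19 ≡ 4; y = λ·(11 - 4) - 12 ≡ 4. → (4, 4)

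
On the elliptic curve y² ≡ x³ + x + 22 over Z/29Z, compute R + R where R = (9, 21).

tangent at (9, 21): λ = (3·9² + 1)/(2·21) ≡ 12/13. 13⁻¹ ≡ 9 (mod 29), so λ ≡ 12·9 ≡ 21.
  x = λ² - 9 - 9 = 441 - 18 ≡ 17; y = λ·(9 - 17) - 21 ≡ 14. → (17, 14)

(17, 14)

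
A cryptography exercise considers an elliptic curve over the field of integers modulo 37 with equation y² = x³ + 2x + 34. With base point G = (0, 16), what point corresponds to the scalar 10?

Double-and-add on 10 = (1010)₂. Start with G = (0, 16) for the leading 1-bit.
double: tangent at (0, 16): λ = (3·0² + 2)/(2·16) ≡ 2/32. 32⁻¹ ≡ 22 (mod 37), so λ ≡ 2·22 ≡ 7.
  x = λ² - 0 - 0 = 49 - 0 ≡ 12; y = λ·(0 - 12) - 16 ≡ 11. → (12, 11)
double: tangent at (12, 11): λ = (3·12² + 2)/(2·11) ≡ 27/22. 22⁻¹ ≡ 32 (mod 37) since 22·32 = 704 ≡ 1, so λ ≡ 27·32 ≡ 13.
  x = λ² - 12 - 12 = 169 - 24 ≡ 34; y = λ·(12 - 34) - 11 ≡ 36. → (34, 36)
add G: (34, 36) + (0, 16). λ = (16 - 36)/(0 - 34) ≡ 17/3 mod 37. 3⁻¹ ≡ 25 (mod 37), so λ ≡ 18.
  x = λ² - 34 - 0 = 324 - 34 ≡ 31; y = λ·(34 - 31) - 36 ≡ 18. → (31, 18)
double: tangent at (31, 18): λ = (3·31² + 2)/(2·18) ≡ 36/36. 36⁻¹ ≡ 36 (mod 37) since 36·36 = 1296 ≡ 1, so λ ≡ 36·36 ≡ 1.
  x = λ² - 31 - 31 = 1 - 62 ≡ 13; y = λ·(31 - 13) - 18 ≡ 0. → (13, 0)

(13, 0)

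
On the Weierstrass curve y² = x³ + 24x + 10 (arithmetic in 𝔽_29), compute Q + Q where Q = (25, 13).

tangent at (25, 13): λ = (3·25² + 24)/(2·13) ≡ 14/26. 26⁻¹ ≡ 19 (mod 29), so λ ≡ 14·19 ≡ 5.
  x = λ² - 25 - 25 = 25 - 50 ≡ 4; y = λ·(25 - 4) - 13 ≡ 5. → (4, 5)

(4, 5)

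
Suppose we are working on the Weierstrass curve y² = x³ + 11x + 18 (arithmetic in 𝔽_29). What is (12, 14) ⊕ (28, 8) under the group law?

(12, 14) + (28, 8). λ = (8 - 14)/(28 - 12) ≡ 23/16 mod 29. 16⁻¹ ≡ 20 (mod 29) since 16·20 = 320 ≡ 1, so λ ≡ 25.
  x = λ² - 12 - 28 = 625 - 40 ≡ 5; y = λ·(12 - 5) - 14 ≡ 16. → (5, 16)

(5, 16)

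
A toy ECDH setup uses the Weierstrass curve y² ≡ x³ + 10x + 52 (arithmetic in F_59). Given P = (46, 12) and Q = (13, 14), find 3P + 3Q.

(22, 51)

First 3P:
Repeated addition: build up to 3P.
2P: tangent at (46, 12): λ = (3·46² + 10)/(2·12) ≡ 45/24. 24⁻¹ ≡ 32 (mod 59) since 24·32 = 768 ≡ 1, so λ ≡ 45·32 ≡ 24.
  x = λ² - 46 - 46 = 576 - 92 ≡ 12; y = λ·(46 - 12) - 12 ≡ 37. → (12, 37)
3P: (12, 37) + (46, 12). λ = (12 - 37)/(46 - 12) ≡ 34/34 mod 59. 34⁻¹ ≡ 33 (mod 59) since 34·33 = 1122 ≡ 1, so λ ≡ 1.
  x = λ² - 12 - 46 = 1 - 58 ≡ 2; y = λ·(12 - 2) - 37 ≡ 32. → (2, 32)
3P = (2, 32).
Next 3Q:
Repeated addition: build up to 3Q.
2Q: tangent at (13, 14): λ = (3·13² + 10)/(2·14) ≡ 45/28. 28⁻¹ ≡ 19 (mod 59) since 28·19 = 532 ≡ 1, so λ ≡ 45·19 ≡ 29.
  x = λ² - 13 - 13 = 841 - 26 ≡ 48; y = λ·(13 - 48) - 14 ≡ 33. → (48, 33)
3Q: (48, 33) + (13, 14). λ = (14 - 33)/(13 - 48) ≡ 40/24 mod 59. 24⁻¹ ≡ 32 (mod 59), so λ ≡ 41.
  x = λ² - 48 - 13 = 1681 - 61 ≡ 27; y = λ·(48 - 27) - 33 ≡ 2. → (27, 2)
3Q = (27, 2).
Finally 3P + 3Q:
(2, 32) + (27, 2). λ = (2 - 32)/(27 - 2) ≡ 29/25 mod 59. 25⁻¹ ≡ 26 (mod 59) since 25·26 = 650 ≡ 1, so λ ≡ 46.
  x = λ² - 2 - 27 = 2116 - 29 ≡ 22; y = λ·(2 - 22) - 32 ≡ 51. → (22, 51)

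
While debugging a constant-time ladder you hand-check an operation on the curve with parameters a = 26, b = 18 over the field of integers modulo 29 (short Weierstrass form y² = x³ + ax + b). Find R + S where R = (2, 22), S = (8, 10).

(23, 20)

(2, 22) + (8, 10). λ = (10 - 22)/(8 - 2) ≡ 17/6 mod 29. 6⁻¹ ≡ 5 (mod 29), so λ ≡ 27.
  x = λ² - 2 - 8 = 729 - 10 ≡ 23; y = λ·(2 - 23) - 22 ≡ 20. → (23, 20)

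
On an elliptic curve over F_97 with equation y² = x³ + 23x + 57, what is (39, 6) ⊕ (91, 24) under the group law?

(39, 6) + (91, 24). λ = (24 - 6)/(91 - 39) ≡ 18/52 mod 97. 52⁻¹ ≡ 28 (mod 97), so λ ≡ 19.
  x = λ² - 39 - 91 = 361 - 130 ≡ 37; y = λ·(39 - 37) - 6 ≡ 32. → (37, 32)

(37, 32)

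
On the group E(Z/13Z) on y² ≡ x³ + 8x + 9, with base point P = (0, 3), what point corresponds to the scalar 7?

Double-and-add on 7 = (111)₂. Start with P = (0, 3) for the leading 1-bit.
double: tangent at (0, 3): λ = (3·0² + 8)/(2·3) ≡ 8/6. 6⁻¹ ≡ 11 (mod 13), so λ ≡ 8·11 ≡ 10.
  x = λ² - 0 - 0 = 100 - 0 ≡ 9; y = λ·(0 - 9) - 3 ≡ 11. → (9, 11)
add P: (9, 11) + (0, 3). λ = (3 - 11)/(0 - 9) ≡ 5/4 mod 13. 4⁻¹ ≡ 10 (mod 13) since 4·10 = 40 ≡ 1, so λ ≡ 11.
  x = λ² - 9 - 0 = 121 - 9 ≡ 8; y = λ·(9 - 8) - 11 ≡ 0. → (8, 0)
double: (8, 0) + (8, 0): same x and y₁ ≡ -y₂, so the sum is 𝒪.
add P: 𝒪 + (0, 3) = (0, 3) (identity).

(0, 3)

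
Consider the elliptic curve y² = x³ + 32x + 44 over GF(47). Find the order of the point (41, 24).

2P: tangent at (41, 24): λ = (3·41² + 32)/(2·24) ≡ 46/1. 1⁻¹ ≡ 1 (mod 47) since 1·1 = 1 ≡ 1, so λ ≡ 46·1 ≡ 46.
  x = λ² - 41 - 41 = 2116 - 82 ≡ 13; y = λ·(41 - 13) - 24 ≡ 42. → (13, 42)
3P: (13, 42) + (41, 24). λ = (24 - 42)/(41 - 13) ≡ 29/28 mod 47. 28⁻¹ ≡ 42 (mod 47), so λ ≡ 43.
  x = λ² - 13 - 41 = 1849 - 54 ≡ 9; y = λ·(13 - 9) - 42 ≡ 36. → (9, 36)
4P: (9, 36) + (41, 24). λ = (24 - 36)/(41 - 9) ≡ 35/32 mod 47. 32⁻¹ ≡ 25 (mod 47), so λ ≡ 29.
  x = λ² - 9 - 41 = 841 - 50 ≡ 39; y = λ·(9 - 39) - 36 ≡ 34. → (39, 34)
5P: (39, 34) + (41, 24). λ = (24 - 34)/(41 - 39) ≡ 37/2 mod 47. 2⁻¹ ≡ 24 (mod 47), so λ ≡ 42.
  x = λ² - 39 - 41 = 1764 - 80 ≡ 39; y = λ·(39 - 39) - 34 ≡ 13. → (39, 13)
6P: (39, 13) + (41, 24). λ = (24 - 13)/(41 - 39) ≡ 11/2 mod 47. 2⁻¹ ≡ 24 (mod 47), so λ ≡ 29.
  x = λ² - 39 - 41 = 841 - 80 ≡ 9; y = λ·(39 - 9) - 13 ≡ 11. → (9, 11)
7P: (9, 11) + (41, 24). λ = (24 - 11)/(41 - 9) ≡ 13/32 mod 47. 32⁻¹ ≡ 25 (mod 47), so λ ≡ 43.
  x = λ² - 9 - 41 = 1849 - 50 ≡ 13; y = λ·(9 - 13) - 11 ≡ 5. → (13, 5)
8P: (13, 5) + (41, 24). λ = (24 - 5)/(41 - 13) ≡ 19/28 mod 47. 28⁻¹ ≡ 42 (mod 47), so λ ≡ 46.
  x = λ² - 13 - 41 = 2116 - 54 ≡ 41; y = λ·(13 - 41) - 5 ≡ 23. → (41, 23)
9P: (41, 23) + (41, 24): same x and y₁ ≡ -y₂, so the sum is O.
9P = O, so the order is 9.

9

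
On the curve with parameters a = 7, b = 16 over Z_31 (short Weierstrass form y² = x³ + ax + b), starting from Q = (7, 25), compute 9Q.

Repeated addition: build up to 9Q.
2Q: tangent at (7, 25): λ = (3·7² + 7)/(2·25) ≡ 30/19. 19⁻¹ ≡ 18 (mod 31) since 19·18 = 342 ≡ 1, so λ ≡ 30·18 ≡ 13.
  x = λ² - 7 - 7 = 169 - 14 ≡ 0; y = λ·(7 - 0) - 25 ≡ 4. → (0, 4)
3Q: (0, 4) + (7, 25). λ = (25 - 4)/(7 - 0) ≡ 21/7 mod 31. 7⁻¹ ≡ 9 (mod 31), so λ ≡ 3.
  x = λ² - 0 - 7 = 9 - 7 ≡ 2; y = λ·(0 - 2) - 4 ≡ 21. → (2, 21)
4Q: (2, 21) + (7, 25). λ = (25 - 21)/(7 - 2) ≡ 4/5 mod 31. 5⁻¹ ≡ 25 (mod 31), so λ ≡ 7.
  x = λ² - 2 - 7 = 49 - 9 ≡ 9; y = λ·(2 - 9) - 21 ≡ 23. → (9, 23)
5Q: (9, 23) + (7, 25). λ = (25 - 23)/(7 - 9) ≡ 2/29 mod 31. 29⁻¹ ≡ 15 (mod 31), so λ ≡ 30.
  x = λ² - 9 - 7 = 900 - 16 ≡ 16; y = λ·(9 - 16) - 23 ≡ 15. → (16, 15)
6Q: (16, 15) + (7, 25). λ = (25 - 15)/(7 - 16) ≡ 10/22 mod 31. 22⁻¹ ≡ 24 (mod 31) since 22·24 = 528 ≡ 1, so λ ≡ 23.
  x = λ² - 16 - 7 = 529 - 23 ≡ 10; y = λ·(16 - 10) - 15 ≡ 30. → (10, 30)
7Q: (10, 30) + (7, 25). λ = (25 - 30)/(7 - 10) ≡ 26/28 mod 31. 28⁻¹ ≡ 10 (mod 31) since 28·10 = 280 ≡ 1, so λ ≡ 12.
  x = λ² - 10 - 7 = 144 - 17 ≡ 3; y = λ·(10 - 3) - 30 ≡ 23. → (3, 23)
8Q: (3, 23) + (7, 25). λ = (25 - 23)/(7 - 3) ≡ 2/4 mod 31. 4⁻¹ ≡ 8 (mod 31) since 4·8 = 32 ≡ 1, so λ ≡ 16.
  x = λ² - 3 - 7 = 256 - 10 ≡ 29; y = λ·(3 - 29) - 23 ≡ 26. → (29, 26)
9Q: (29, 26) + (7, 25). λ = (25 - 26)/(7 - 29) ≡ 30/9 mod 31. 9⁻¹ ≡ 7 (mod 31) since 9·7 = 63 ≡ 1, so λ ≡ 24.
  x = λ² - 29 - 7 = 576 - 36 ≡ 13; y = λ·(29 - 13) - 26 ≡ 17. → (13, 17)

(13, 17)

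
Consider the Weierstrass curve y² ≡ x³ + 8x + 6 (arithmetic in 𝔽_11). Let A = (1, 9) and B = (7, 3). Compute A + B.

(4, 5)

(1, 9) + (7, 3). λ = (3 - 9)/(7 - 1) ≡ 5/6 mod 11. 6⁻¹ ≡ 2 (mod 11), so λ ≡ 10.
  x = λ² - 1 - 7 = 100 - 8 ≡ 4; y = λ·(1 - 4) - 9 ≡ 5. → (4, 5)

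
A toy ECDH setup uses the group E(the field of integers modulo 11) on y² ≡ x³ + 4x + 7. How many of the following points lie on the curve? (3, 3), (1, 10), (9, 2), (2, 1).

2

(3, 3): 3² ≡ 9, rhs ≡ 2 → off.
(1, 10): 10² ≡ 1, rhs ≡ 1 → on.
(9, 2): 2² ≡ 4, rhs ≡ 2 → off.
(2, 1): 1² ≡ 1, rhs ≡ 1 → on.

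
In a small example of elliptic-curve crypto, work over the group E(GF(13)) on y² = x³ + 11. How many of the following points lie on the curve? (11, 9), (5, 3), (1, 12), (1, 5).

2

(11, 9): 9² ≡ 3, rhs ≡ 3 → on.
(5, 3): 3² ≡ 9, rhs ≡ 6 → off.
(1, 12): 12² ≡ 1, rhs ≡ 12 → off.
(1, 5): 5² ≡ 12, rhs ≡ 12 → on.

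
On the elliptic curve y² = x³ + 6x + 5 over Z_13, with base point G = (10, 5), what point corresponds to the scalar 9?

O

Repeated addition: build up to 9G.
2G: tangent at (10, 5): λ = (3·10² + 6)/(2·5) ≡ 7/10. 10⁻¹ ≡ 4 (mod 13), so λ ≡ 7·4 ≡ 2.
  x = λ² - 10 - 10 = 4 - 20 ≡ 10; y = λ·(10 - 10) - 5 ≡ 8. → (10, 8)
3G: (10, 8) + (10, 5): same x and y₁ ≡ -y₂, so the sum is 𝒪.
4G: 𝒪 + (10, 5) = (10, 5) (identity).
5G: tangent at (10, 5): λ = (3·10² + 6)/(2·5) ≡ 7/10. 10⁻¹ ≡ 4 (mod 13), so λ ≡ 7·4 ≡ 2.
  x = λ² - 10 - 10 = 4 - 20 ≡ 10; y = λ·(10 - 10) - 5 ≡ 8. → (10, 8)
6G: (10, 8) + (10, 5): same x and y₁ ≡ -y₂, so the sum is 𝒪.
7G: 𝒪 + (10, 5) = (10, 5) (identity).
8G: tangent at (10, 5): λ = (3·10² + 6)/(2·5) ≡ 7/10. 10⁻¹ ≡ 4 (mod 13), so λ ≡ 7·4 ≡ 2.
  x = λ² - 10 - 10 = 4 - 20 ≡ 10; y = λ·(10 - 10) - 5 ≡ 8. → (10, 8)
9G: (10, 8) + (10, 5): same x and y₁ ≡ -y₂, so the sum is 𝒪.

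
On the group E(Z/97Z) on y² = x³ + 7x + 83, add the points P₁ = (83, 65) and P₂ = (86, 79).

(83, 65) + (86, 79). λ = (79 - 65)/(86 - 83) ≡ 14/3 mod 97. 3⁻¹ ≡ 65 (mod 97), so λ ≡ 37.
  x = λ² - 83 - 86 = 1369 - 169 ≡ 36; y = λ·(83 - 36) - 65 ≡ 25. → (36, 25)

(36, 25)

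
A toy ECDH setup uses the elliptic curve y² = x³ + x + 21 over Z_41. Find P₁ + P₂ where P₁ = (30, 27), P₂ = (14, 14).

(30, 27) + (14, 14). λ = (14 - 27)/(14 - 30) ≡ 28/25 mod 41. 25⁻¹ ≡ 23 (mod 41) since 25·23 = 575 ≡ 1, so λ ≡ 29.
  x = λ² - 30 - 14 = 841 - 44 ≡ 18; y = λ·(30 - 18) - 27 ≡ 34. → (18, 34)

(18, 34)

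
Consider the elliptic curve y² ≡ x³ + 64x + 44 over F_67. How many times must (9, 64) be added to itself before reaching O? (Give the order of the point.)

7

2P: tangent at (9, 64): λ = (3·9² + 64)/(2·64) ≡ 39/61. 61⁻¹ ≡ 11 (mod 67), so λ ≡ 39·11 ≡ 27.
  x = λ² - 9 - 9 = 729 - 18 ≡ 41; y = λ·(9 - 41) - 64 ≡ 10. → (41, 10)
3P: (41, 10) + (9, 64). λ = (64 - 10)/(9 - 41) ≡ 54/35 mod 67. 35⁻¹ ≡ 23 (mod 67), so λ ≡ 36.
  x = λ² - 41 - 9 = 1296 - 50 ≡ 40; y = λ·(41 - 40) - 10 ≡ 26. → (40, 26)
4P: (40, 26) + (9, 64). λ = (64 - 26)/(9 - 40) ≡ 38/36 mod 67. 36⁻¹ ≡ 54 (mod 67), so λ ≡ 42.
  x = λ² - 40 - 9 = 1764 - 49 ≡ 40; y = λ·(40 - 40) - 26 ≡ 41. → (40, 41)
5P: (40, 41) + (9, 64). λ = (64 - 41)/(9 - 40) ≡ 23/36 mod 67. 36⁻¹ ≡ 54 (mod 67), so λ ≡ 36.
  x = λ² - 40 - 9 = 1296 - 49 ≡ 41; y = λ·(40 - 41) - 41 ≡ 57. → (41, 57)
6P: (41, 57) + (9, 64). λ = (64 - 57)/(9 - 41) ≡ 7/35 mod 67. 35⁻¹ ≡ 23 (mod 67), so λ ≡ 27.
  x = λ² - 41 - 9 = 729 - 50 ≡ 9; y = λ·(41 - 9) - 57 ≡ 3. → (9, 3)
7P: (9, 3) + (9, 64): same x and y₁ ≡ -y₂, so the sum is O.
7P = O, so the order is 7.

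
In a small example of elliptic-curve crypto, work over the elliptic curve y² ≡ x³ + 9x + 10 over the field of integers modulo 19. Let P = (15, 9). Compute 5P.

(5, 16)

Double-and-add on 5 = (101)₂. Start with P = (15, 9) for the leading 1-bit.
double: tangent at (15, 9): λ = (3·15² + 9)/(2·9) ≡ 0/18. 18⁻¹ ≡ 18 (mod 19), so λ ≡ 0·18 ≡ 0.
  x = λ² - 15 - 15 = 0 - 30 ≡ 8; y = λ·(15 - 8) - 9 ≡ 10. → (8, 10)
double: tangent at (8, 10): λ = (3·8² + 9)/(2·10) ≡ 11/1. 1⁻¹ ≡ 1 (mod 19) since 1·1 = 1 ≡ 1, so λ ≡ 11·1 ≡ 11.
  x = λ² - 8 - 8 = 121 - 16 ≡ 10; y = λ·(8 - 10) - 10 ≡ 6. → (10, 6)
add P: (10, 6) + (15, 9). λ = (9 - 6)/(15 - 10) ≡ 3/5 mod 19. 5⁻¹ ≡ 4 (mod 19) since 5·4 = 20 ≡ 1, so λ ≡ 12.
  x = λ² - 10 - 15 = 144 - 25 ≡ 5; y = λ·(10 - 5) - 6 ≡ 16. → (5, 16)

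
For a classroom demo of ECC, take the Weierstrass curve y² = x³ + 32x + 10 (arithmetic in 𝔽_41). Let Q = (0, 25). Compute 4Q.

(23, 11)

Double-and-add on 4 = (100)₂. Start with Q = (0, 25) for the leading 1-bit.
double: tangent at (0, 25): λ = (3·0² + 32)/(2·25) ≡ 32/9. 9⁻¹ ≡ 32 (mod 41) since 9·32 = 288 ≡ 1, so λ ≡ 32·32 ≡ 40.
  x = λ² - 0 - 0 = 1600 - 0 ≡ 1; y = λ·(0 - 1) - 25 ≡ 17. → (1, 17)
double: tangent at (1, 17): λ = (3·1² + 32)/(2·17) ≡ 35/34. 34⁻¹ ≡ 35 (mod 41), so λ ≡ 35·35 ≡ 36.
  x = λ² - 1 - 1 = 1296 - 2 ≡ 23; y = λ·(1 - 23) - 17 ≡ 11. → (23, 11)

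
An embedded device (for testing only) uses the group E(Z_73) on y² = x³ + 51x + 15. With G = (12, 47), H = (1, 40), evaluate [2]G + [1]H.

(30, 32)

First 2G:
Repeated addition: build up to 2G.
2G: tangent at (12, 47): λ = (3·12² + 51)/(2·47) ≡ 45/21. 21⁻¹ ≡ 7 (mod 73), so λ ≡ 45·7 ≡ 23.
  x = λ² - 12 - 12 = 529 - 24 ≡ 67; y = λ·(12 - 67) - 47 ≡ 2. → (67, 2)
2G = (67, 2).
Finally 2G + H:
(67, 2) + (1, 40). λ = (40 - 2)/(1 - 67) ≡ 38/7 mod 73. 7⁻¹ ≡ 21 (mod 73), so λ ≡ 68.
  x = λ² - 67 - 1 = 4624 - 68 ≡ 30; y = λ·(67 - 30) - 2 ≡ 32. → (30, 32)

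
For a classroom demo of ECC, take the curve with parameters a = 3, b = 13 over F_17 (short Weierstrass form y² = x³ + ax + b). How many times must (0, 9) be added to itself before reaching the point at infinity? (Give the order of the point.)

2P: tangent at (0, 9): λ = (3·0² + 3)/(2·9) ≡ 3/1. 1⁻¹ ≡ 1 (mod 17), so λ ≡ 3·1 ≡ 3.
  x = λ² - 0 - 0 = 9 - 0 ≡ 9; y = λ·(0 - 9) - 9 ≡ 15. → (9, 15)
3P: (9, 15) + (0, 9). λ = (9 - 15)/(0 - 9) ≡ 11/8 mod 17. 8⁻¹ ≡ 15 (mod 17), so λ ≡ 12.
  x = λ² - 9 - 0 = 144 - 9 ≡ 16; y = λ·(9 - 16) - 15 ≡ 3. → (16, 3)
4P: (16, 3) + (0, 9). λ = (9 - 3)/(0 - 16) ≡ 6/1 mod 17. 1⁻¹ ≡ 1 (mod 17) since 1·1 = 1 ≡ 1, so λ ≡ 6.
  x = λ² - 16 - 0 = 36 - 16 ≡ 3; y = λ·(16 - 3) - 3 ≡ 7. → (3, 7)
5P: (3, 7) + (0, 9). λ = (9 - 7)/(0 - 3) ≡ 2/14 mod 17. 14⁻¹ ≡ 11 (mod 17) since 14·11 = 154 ≡ 1, so λ ≡ 5.
  x = λ² - 3 - 0 = 25 - 3 ≡ 5; y = λ·(3 - 5) - 7 ≡ 0. → (5, 0)
6P: (5, 0) + (0, 9). λ = (9 - 0)/(0 - 5) ≡ 9/12 mod 17. 12⁻¹ ≡ 10 (mod 17) since 12·10 = 120 ≡ 1, so λ ≡ 5.
  x = λ² - 5 - 0 = 25 - 5 ≡ 3; y = λ·(5 - 3) - 0 ≡ 10. → (3, 10)
7P: (3, 10) + (0, 9). λ = (9 - 10)/(0 - 3) ≡ 16/14 mod 17. 14⁻¹ ≡ 11 (mod 17), so λ ≡ 6.
  x = λ² - 3 - 0 = 36 - 3 ≡ 16; y = λ·(3 - 16) - 10 ≡ 14. → (16, 14)
8P: (16, 14) + (0, 9). λ = (9 - 14)/(0 - 16) ≡ 12/1 mod 17. 1⁻¹ ≡ 1 (mod 17) since 1·1 = 1 ≡ 1, so λ ≡ 12.
  x = λ² - 16 - 0 = 144 - 16 ≡ 9; y = λ·(16 - 9) - 14 ≡ 2. → (9, 2)
9P: (9, 2) + (0, 9). λ = (9 - 2)/(0 - 9) ≡ 7/8 mod 17. 8⁻¹ ≡ 15 (mod 17), so λ ≡ 3.
  x = λ² - 9 - 0 = 9 - 9 ≡ 0; y = λ·(9 - 0) - 2 ≡ 8. → (0, 8)
10P: (0, 8) + (0, 9): same x and y₁ ≡ -y₂, so the sum is the point at infinity.
10P = the point at infinity, so the order is 10.

10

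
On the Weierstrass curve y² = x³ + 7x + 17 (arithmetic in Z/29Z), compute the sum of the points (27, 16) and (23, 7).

(27, 16) + (23, 7). λ = (7 - 16)/(23 - 27) ≡ 20/25 mod 29. 25⁻¹ ≡ 7 (mod 29), so λ ≡ 24.
  x = λ² - 27 - 23 = 576 - 50 ≡ 4; y = λ·(27 - 4) - 16 ≡ 14. → (4, 14)

(4, 14)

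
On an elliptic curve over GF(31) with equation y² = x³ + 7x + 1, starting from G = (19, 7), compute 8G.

Double-and-add on 8 = (1000)₂. Start with G = (19, 7) for the leading 1-bit.
double: tangent at (19, 7): λ = (3·19² + 7)/(2·7) ≡ 5/14. 14⁻¹ ≡ 20 (mod 31) since 14·20 = 280 ≡ 1, so λ ≡ 5·20 ≡ 7.
  x = λ² - 19 - 19 = 49 - 38 ≡ 11; y = λ·(19 - 11) - 7 ≡ 18. → (11, 18)
double: tangent at (11, 18): λ = (3·11² + 7)/(2·18) ≡ 29/5. 5⁻¹ ≡ 25 (mod 31), so λ ≡ 29·25 ≡ 12.
  x = λ² - 11 - 11 = 144 - 22 ≡ 29; y = λ·(11 - 29) - 18 ≡ 14. → (29, 14)
double: tangent at (29, 14): λ = (3·29² + 7)/(2·14) ≡ 19/28. 28⁻¹ ≡ 10 (mod 31) since 28·10 = 280 ≡ 1, so λ ≡ 19·10 ≡ 4.
  x = λ² - 29 - 29 = 16 - 58 ≡ 20; y = λ·(29 - 20) - 14 ≡ 22. → (20, 22)

(20, 22)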